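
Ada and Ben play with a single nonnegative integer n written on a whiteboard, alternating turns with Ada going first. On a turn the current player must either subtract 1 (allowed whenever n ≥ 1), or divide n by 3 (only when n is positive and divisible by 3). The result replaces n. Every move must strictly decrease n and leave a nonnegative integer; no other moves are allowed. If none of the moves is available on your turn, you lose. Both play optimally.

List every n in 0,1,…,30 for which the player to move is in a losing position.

Work bottom-up. With no move the player to move loses. Otherwise the position is W if at least one move leads to an L position for the opponent, and L if every move leads to a W.
n=0: no move → L
n=1: can move to 0, which is L ⇒ W
n=2: the only move is to 1(W), a W ⇒ L
n=3: can move to 2, which is L ⇒ W
n=4: the only move is to 3(W), a W ⇒ L
n=5: can move to 4, which is L ⇒ W
n=6: can move to 2, which is L ⇒ W
n=7: the only move is to 6(W), a W ⇒ L
n=8: can move to 7, which is L ⇒ W
n=9: moves to 3(W), 8(W); every one is W ⇒ L
n=10: can move to 9, which is L ⇒ W
n=11: the only move is to 10(W), a W ⇒ L
n=12: can move to 4, which is L ⇒ W
n=13: the only move is to 12(W), a W ⇒ L
n=14: can move to 13, which is L ⇒ W
n=15: moves to 5(W), 14(W); every one is W ⇒ L
n=16: can move to 15, which is L ⇒ W
n=17: the only move is to 16(W), a W ⇒ L
n=18: can move to 17, which is L ⇒ W
n=19: the only move is to 18(W), a W ⇒ L
n=20: can move to 19, which is L ⇒ W
n=21: can move to 7, which is L ⇒ W
n=22: the only move is to 21(W), a W ⇒ L
n=23: can move to 22, which is L ⇒ W
n=24: moves to 8(W), 23(W); every one is W ⇒ L
n=25: can move to 24, which is L ⇒ W
n=26: the only move is to 25(W), a W ⇒ L
n=27: can move to 9, which is L ⇒ W
n=28: the only move is to 27(W), a W ⇒ L
n=29: can move to 28, which is L ⇒ W
n=30: moves to 10(W), 29(W); every one is W ⇒ L
The losing starting values of n are exactly the entries labelled L in this table (15 of them).

0, 2, 4, 7, 9, 11, 13, 15, 17, 19, 22, 24, 26, 28, 30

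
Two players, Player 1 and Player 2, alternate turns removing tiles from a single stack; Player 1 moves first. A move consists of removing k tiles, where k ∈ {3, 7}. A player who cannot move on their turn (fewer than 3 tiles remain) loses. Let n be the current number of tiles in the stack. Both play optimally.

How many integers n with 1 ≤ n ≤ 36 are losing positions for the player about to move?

15

Use the standard recursion: the mover loses at a terminal position; elsewhere, the mover wins exactly when some move hands the opponent an L position.
n=0: no move → L
n=1: no move → L
n=2: no move → L
n=3: →0(L), so W
n=4: →1(L), so W
n=5: →2(L), so W
n=6: →3(W) only, which is W, so L
n=7: →0(L), so W
n=8: →1(L), so W
n=9: →6(L), so W
n=10: →7(W), 3(W) — all W, so L
n=11: →8(W), 4(W) — all W, so L
n=12: →9(W), 5(W) — all W, so L
n=13: →10(L), so W
n=14: →11(L), so W
n=15: →12(L), so W
n=16: →13(W), 9(W) — all W, so L
n=17: →10(L), so W
n=18: →11(L), so W
n=19: →16(L), so W
n=20: →17(W), 13(W) — all W, so L
n=21: →18(W), 14(W) — all W, so L
n=22: →19(W), 15(W) — all W, so L
n=23: →20(L), so W
n=24: →21(L), so W
n=25: →22(L), so W
n=26: →23(W), 19(W) — all W, so L
n=27: →20(L), so W
n=28: →21(L), so W
n=29: →26(L), so W
n=30: →27(W), 23(W) — all W, so L
n=31: →28(W), 24(W) — all W, so L
n=32: →29(W), 25(W) — all W, so L
n=33: →30(L), so W
n=34: →31(L), so W
n=35: →32(L), so W
n=36: →33(W), 29(W) — all W, so L
L entries with 1 ≤ n ≤ 36 (n=0 is outside the asked range and is not counted): n = 1, 2, 6, 10, 11, 12, 16, 20, 21, 22, 26, 30, 31, 32, 36; that makes 15.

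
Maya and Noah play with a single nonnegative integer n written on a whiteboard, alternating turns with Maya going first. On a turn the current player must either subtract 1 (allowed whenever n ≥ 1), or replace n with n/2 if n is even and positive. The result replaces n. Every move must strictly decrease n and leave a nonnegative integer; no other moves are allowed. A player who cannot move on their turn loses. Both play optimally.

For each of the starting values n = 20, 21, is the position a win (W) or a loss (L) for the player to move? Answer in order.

20: W, 21: L

Use the standard recursion: the mover loses at a terminal position; elsewhere, the mover wins exactly when some move hands the opponent an L position.
n=0: no move → L
n=1: reaches L-position 0 → W
n=2: only reaches 1(W), which is W → L
n=3: reaches L-position 2 → W
n=4: reaches L-position 2 → W
n=5: only reaches 4(W), which is W → L
n=6: reaches L-position 5 → W
n=7: only reaches 6(W), which is W → L
n=8: reaches L-position 7 → W
n=9: only reaches 8(W), which is W → L
n=10: reaches L-position 5 → W
n=11: only reaches 10(W), which is W → L
n=12: reaches L-position 11 → W
n=13: only reaches 12(W), which is W → L
n=14: reaches L-position 7 → W
n=15: only reaches 14(W), which is W → L
n=16: reaches L-position 15 → W
n=17: only reaches 16(W), which is W → L
n=18: reaches L-position 9 → W
n=19: only reaches 18(W), which is W → L
n=20: reaches L-position 19 → W
n=21: only reaches 20(W), which is W → L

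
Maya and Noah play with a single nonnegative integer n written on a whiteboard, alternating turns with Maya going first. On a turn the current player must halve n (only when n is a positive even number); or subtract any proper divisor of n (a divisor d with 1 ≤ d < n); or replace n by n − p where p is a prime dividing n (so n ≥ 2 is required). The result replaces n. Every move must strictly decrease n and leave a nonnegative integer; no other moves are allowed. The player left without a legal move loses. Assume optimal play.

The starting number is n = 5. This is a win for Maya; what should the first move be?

Use the standard recursion: the mover loses at a terminal position; elsewhere, the mover wins exactly when some move hands the opponent an L position.
n=0: no move → L
n=1: no move → L
n=2: →0(L), so W
n=3: →0(L), so W
n=4: →2(W), 3(W) — all W, so L
n=5: →0(L), so W
From 5, the L positions reachable in one move are: 0, 4. Any move reaching one of these is winning.

Move to 0.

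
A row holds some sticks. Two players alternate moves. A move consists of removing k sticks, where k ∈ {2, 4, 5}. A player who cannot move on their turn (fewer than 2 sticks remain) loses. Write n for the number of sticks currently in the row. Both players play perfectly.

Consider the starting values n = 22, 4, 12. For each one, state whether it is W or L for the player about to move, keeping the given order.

Compute win/loss labels from the base case upward. A position with no move is L. Any other position is W if it can reach an L in one move, else L.
n=0: no move → L
n=1: no move → L
n=2: →0(L), so W
n=3: →1(L), so W
n=4: →0(L), so W
n=5: →1(L), so W
n=6: →1(L), so W
n=7: →5(W), 3(W), 2(W) — all W, so L
n=8: →6(W), 4(W), 3(W) — all W, so L
n=9: →7(L), so W
n=10: →8(L), so W
n=11: →7(L), so W
n=12: →8(L), so W
n=13: →8(L), so W
n=14: →12(W), 10(W), 9(W) — all W, so L
n=15: →13(W), 11(W), 10(W) — all W, so L
n=16: →14(L), so W
n=17: →15(L), so W
n=18: →14(L), so W
n=19: →15(L), so W
n=20: →15(L), so W
n=21: →19(W), 17(W), 16(W) — all W, so L
n=22: →20(W), 18(W), 17(W) — all W, so L

22: L, 4: W, 12: W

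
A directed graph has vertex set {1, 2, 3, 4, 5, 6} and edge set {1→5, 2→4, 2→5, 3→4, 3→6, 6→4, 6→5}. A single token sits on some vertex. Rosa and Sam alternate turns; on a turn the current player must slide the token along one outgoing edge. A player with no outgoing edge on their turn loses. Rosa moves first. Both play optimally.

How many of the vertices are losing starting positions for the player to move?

Label each position W (a win for the player to move) or L (a loss). A position with no legal move is L; any other position is W exactly when some move reaches an L, and L when every move reaches a W.
Every edge goes from a vertex to one that appears earlier in the order 4, 5, 6, 2, 1, 3, so processing vertices in that order labels each vertex after all of its successors.
4: no outgoing edge → L
5: no outgoing edge → L
6: →5(L), so W
2: →5(L), so W
1: →5(L), so W
3: →4(L), so W
The L vertices are 4, 5; that is 2 in all.

2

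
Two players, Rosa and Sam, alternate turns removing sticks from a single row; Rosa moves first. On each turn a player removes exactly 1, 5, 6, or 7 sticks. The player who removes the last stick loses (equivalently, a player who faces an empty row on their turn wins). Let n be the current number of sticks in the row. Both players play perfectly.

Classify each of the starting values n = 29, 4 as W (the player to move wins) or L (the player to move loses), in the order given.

Positions with no move are W. A position that does have a move is losing for the player to move precisely when every available move leads to a winning position for the opponent. Fill in the labels:
n=0: no move; the opponent has just taken the last stick and therefore loses → W
n=1: only reaches 0(W), which is W → L
n=2: reaches L-position 1 → W
n=3: only reaches 2(W), which is W → L
n=4: reaches L-position 3 → W
n=5: only reaches 4(W), 0(W), all W → L
n=6: reaches L-position 5 → W
n=7: reaches L-position 1 → W
n=8: reaches L-position 3 → W
n=9: reaches L-position 3 → W
n=10: reaches L-position 5 → W
n=11: reaches L-position 5 → W
n=12: reaches L-position 5 → W
n=13: only reaches 12(W), 8(W), 7(W), 6(W), all W → L
n=14: reaches L-position 13 → W
n=15: only reaches 14(W), 10(W), 9(W), 8(W), all W → L
n=16: reaches L-position 15 → W
n=17: only reaches 16(W), 12(W), 11(W), 10(W), all W → L
n=18: reaches L-position 17 → W
n=19: reaches L-position 13 → W
n=20: reaches L-position 15 → W
n=21: reaches L-position 15 → W
n=22: reaches L-position 17 → W
n=23: reaches L-position 17 → W
n=24: reaches L-position 17 → W
n=25: only reaches 24(W), 20(W), 19(W), 18(W), all W → L
n=26: reaches L-position 25 → W
n=27: only reaches 26(W), 22(W), 21(W), 20(W), all W → L
n=28: reaches L-position 27 → W
n=29: only reaches 28(W), 24(W), 23(W), 22(W), all W → L

29: L, 4: W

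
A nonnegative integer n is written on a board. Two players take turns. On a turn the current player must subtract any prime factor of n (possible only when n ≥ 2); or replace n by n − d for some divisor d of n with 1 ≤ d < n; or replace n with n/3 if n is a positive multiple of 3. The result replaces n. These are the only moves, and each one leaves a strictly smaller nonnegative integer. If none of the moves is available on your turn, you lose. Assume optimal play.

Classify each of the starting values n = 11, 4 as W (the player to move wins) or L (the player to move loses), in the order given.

11: W, 4: L

Positions with no move are L. A position that does have a move is losing for the player to move precisely when every available move leads to a winning position for the opponent. Fill in the labels:
n=0: no move → L
n=1: no move → L
n=2: reaches L-position 0 → W
n=3: reaches L-position 0 → W
n=4: only reaches 2(W), 3(W), all W → L
n=5: reaches L-position 0 → W
n=6: reaches L-position 4 → W
n=7: reaches L-position 0 → W
n=8: reaches L-position 4 → W
n=9: only reaches 3(W), 6(W), 8(W), all W → L
n=10: reaches L-position 9 → W
n=11: reaches L-position 0 → W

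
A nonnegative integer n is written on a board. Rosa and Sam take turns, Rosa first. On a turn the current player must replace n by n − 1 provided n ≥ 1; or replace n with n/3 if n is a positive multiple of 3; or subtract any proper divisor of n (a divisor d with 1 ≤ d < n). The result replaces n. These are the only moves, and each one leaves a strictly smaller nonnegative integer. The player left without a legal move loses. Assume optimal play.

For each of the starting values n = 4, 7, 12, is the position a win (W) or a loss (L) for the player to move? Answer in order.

Work bottom-up. With no move the player to move loses. Otherwise the position is W if at least one move leads to an L position for the opponent, and L if every move leads to a W.
n=0: no move → L
n=1: →0(L), so W
n=2: →1(W) only, which is W, so L
n=3: →2(L), so W
n=4: →2(L), so W
n=5: →4(W) only, which is W, so L
n=6: →2(L), so W
n=7: →6(W) only, which is W, so L
n=8: →7(L), so W
n=9: →3(W), 6(W), 8(W) — all W, so L
n=10: →5(L), so W
n=11: →10(W) only, which is W, so L
n=12: →9(L), so W

4: W, 7: L, 12: W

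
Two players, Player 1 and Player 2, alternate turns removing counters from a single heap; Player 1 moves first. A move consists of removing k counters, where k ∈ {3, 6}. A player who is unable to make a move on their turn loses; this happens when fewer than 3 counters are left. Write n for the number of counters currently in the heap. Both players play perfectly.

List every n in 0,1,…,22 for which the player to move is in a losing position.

Label each position W (a win for the player to move) or L (a loss). A position with no legal move is L; any other position is W exactly when some move reaches an L, and L when every move reaches a W.
n=0: no move → L
n=1: no move → L
n=2: no move → L
n=3: W (go to 0, an L position)
n=4: W (go to 1, an L position)
n=5: W (go to 2, an L position)
n=6: W (go to 0, an L position)
n=7: W (go to 1, an L position)
n=8: W (go to 2, an L position)
n=9: L (options 6(W), 3(W) are all W)
n=10: L (options 7(W), 4(W) are all W)
n=11: L (options 8(W), 5(W) are all W)
n=12: W (go to 9, an L position)
n=13: W (go to 10, an L position)
n=14: W (go to 11, an L position)
n=15: W (go to 9, an L position)
n=16: W (go to 10, an L position)
n=17: W (go to 11, an L position)
n=18: L (options 15(W), 12(W) are all W)
n=19: L (options 16(W), 13(W) are all W)
n=20: L (options 17(W), 14(W) are all W)
n=21: W (go to 18, an L position)
n=22: W (go to 19, an L position)
The losing starting values of n are exactly the entries labelled L in this table (9 of them).

0, 1, 2, 9, 10, 11, 18, 19, 20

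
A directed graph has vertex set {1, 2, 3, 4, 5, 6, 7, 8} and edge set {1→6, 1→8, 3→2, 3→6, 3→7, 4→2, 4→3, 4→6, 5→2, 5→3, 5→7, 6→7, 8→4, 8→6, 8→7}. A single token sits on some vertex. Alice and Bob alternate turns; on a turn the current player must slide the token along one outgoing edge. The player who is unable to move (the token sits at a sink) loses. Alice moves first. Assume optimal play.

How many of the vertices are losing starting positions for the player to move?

3

Positions with no move are L. A position that does have a move is losing for the player to move precisely when every available move leads to a winning position for the opponent. Fill in the labels:
Every edge goes from a vertex to one that appears earlier in the order 2, 7, 6, 3, 4, 8, 5, 1, so processing vertices in that order labels each vertex after all of its successors.
2: no outgoing edge → L
7: no outgoing edge → L
6: reaches L-position 7 → W
3: reaches L-position 7 → W
4: reaches L-position 2 → W
8: reaches L-position 7 → W
5: reaches L-position 7 → W
1: only reaches 8(W), 6(W), all W → L
The L vertices are 1, 2, 7; that is 3 in all.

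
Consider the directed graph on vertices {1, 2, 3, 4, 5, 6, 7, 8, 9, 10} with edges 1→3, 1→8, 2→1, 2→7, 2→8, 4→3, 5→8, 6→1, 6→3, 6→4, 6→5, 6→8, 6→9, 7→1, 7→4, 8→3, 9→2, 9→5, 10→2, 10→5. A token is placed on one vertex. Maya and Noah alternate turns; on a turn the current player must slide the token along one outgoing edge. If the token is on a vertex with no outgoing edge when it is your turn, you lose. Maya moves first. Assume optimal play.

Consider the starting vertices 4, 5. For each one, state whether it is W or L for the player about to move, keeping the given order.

Classify positions by backward induction: terminal positions (no move available) are L. From any other position, the mover wins iff some move reaches an L.
Every edge goes from a vertex to one that appears earlier in the order 3, 8, 4, 1, 7, 2, 5, 9, 10, 6, so processing vertices in that order labels each vertex after all of its successors.
3: no outgoing edge → L
8: can move to 3, which is L ⇒ W
4: can move to 3, which is L ⇒ W
1: can move to 3, which is L ⇒ W
7: moves to 1(W), 4(W); every one is W ⇒ L
2: can move to 7, which is L ⇒ W
5: the only move is to 8(W), a W ⇒ L
9: can move to 5, which is L ⇒ W
10: can move to 5, which is L ⇒ W
6: can move to 5, which is L ⇒ W

4: W, 5: L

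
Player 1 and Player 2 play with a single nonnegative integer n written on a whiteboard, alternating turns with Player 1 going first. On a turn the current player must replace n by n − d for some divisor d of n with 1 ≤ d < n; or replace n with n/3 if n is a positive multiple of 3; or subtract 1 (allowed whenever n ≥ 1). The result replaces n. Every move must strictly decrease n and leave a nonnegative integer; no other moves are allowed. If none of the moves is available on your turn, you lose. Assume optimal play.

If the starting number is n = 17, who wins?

Player 1 wins.

Work bottom-up. With no move the player to move loses. Otherwise the position is W if at least one move leads to an L position for the opponent, and L if every move leads to a W.
n=0: no move → L
n=1: →0(L), so W
n=2: →1(W) only, which is W, so L
n=3: →2(L), so W
n=4: →2(L), so W
n=5: →4(W) only, which is W, so L
n=6: →2(L), so W
n=7: →6(W) only, which is W, so L
n=8: →7(L), so W
n=9: →3(W), 6(W), 8(W) — all W, so L
n=10: →5(L), so W
n=11: →10(W) only, which is W, so L
n=12: →9(L), so W
n=13: →12(W) only, which is W, so L
n=14: →7(L), so W
n=15: →5(L), so W
n=16: →8(W), 12(W), 14(W), 15(W) — all W, so L
n=17: →16(L), so W
The starting position 17 is W: Player 1 should move to 16, handing over an L position.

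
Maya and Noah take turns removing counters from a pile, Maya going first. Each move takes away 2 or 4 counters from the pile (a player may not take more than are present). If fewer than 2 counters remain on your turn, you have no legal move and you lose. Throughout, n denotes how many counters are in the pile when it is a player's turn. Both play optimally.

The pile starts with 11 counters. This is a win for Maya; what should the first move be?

Classify positions by backward induction: terminal positions (no move available) are L. From any other position, the mover wins iff some move reaches an L.
n=0: no move → L
n=1: no move → L
n=2: can move to 0, which is L ⇒ W
n=3: can move to 1, which is L ⇒ W
n=4: can move to 0, which is L ⇒ W
n=5: can move to 1, which is L ⇒ W
n=6: moves to 4(W), 2(W); every one is W ⇒ L
n=7: moves to 5(W), 3(W); every one is W ⇒ L
n=8: can move to 6, which is L ⇒ W
n=9: can move to 7, which is L ⇒ W
n=10: can move to 6, which is L ⇒ W
n=11: can move to 7, which is L ⇒ W
From 11, the L positions reachable in one move are: 7.

Remove 4, leaving 7.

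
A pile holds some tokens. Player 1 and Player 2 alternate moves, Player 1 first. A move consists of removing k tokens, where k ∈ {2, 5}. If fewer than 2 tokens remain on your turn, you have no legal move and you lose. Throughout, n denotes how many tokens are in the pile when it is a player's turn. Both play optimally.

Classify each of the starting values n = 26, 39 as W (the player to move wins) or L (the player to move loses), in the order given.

26: W, 39: L

Compute win/loss labels from the base case upward. A position with no move is L. Any other position is W if it can reach an L in one move, else L.
n=0: no move → L
n=1: no move → L
n=2: →0(L), so W
n=3: →1(L), so W
n=4: →2(W) only, which is W, so L
n=5: →0(L), so W
n=6: →4(L), so W
n=7: →5(W), 2(W) — all W, so L
n=8: →6(W), 3(W) — all W, so L
n=9: →7(L), so W
n=10: →8(L), so W
n=11: →9(W), 6(W) — all W, so L
n=12: →7(L), so W
n=13: →11(L), so W
n=14: →12(W), 9(W) — all W, so L
n=15: →13(W), 10(W) — all W, so L
n=16: →14(L), so W
n=17: →15(L), so W
n=18: →16(W), 13(W) — all W, so L
n=19: →14(L), so W
n=20: →18(L), so W
n=21: →19(W), 16(W) — all W, so L
n=22: →20(W), 17(W) — all W, so L
n=23: →21(L), so W
n=24: →22(L), so W
n=25: →23(W), 20(W) — all W, so L
n=26: →21(L), so W
n=27: →25(L), so W
n=28: →26(W), 23(W) — all W, so L
n=29: →27(W), 24(W) — all W, so L
n=30: →28(L), so W
n=31: →29(L), so W
n=32: →30(W), 27(W) — all W, so L
n=33: →28(L), so W
n=34: →32(L), so W
n=35: →33(W), 30(W) — all W, so L
n=36: →34(W), 31(W) — all W, so L
n=37: →35(L), so W
n=38: →36(L), so W
n=39: →37(W), 34(W) — all W, so L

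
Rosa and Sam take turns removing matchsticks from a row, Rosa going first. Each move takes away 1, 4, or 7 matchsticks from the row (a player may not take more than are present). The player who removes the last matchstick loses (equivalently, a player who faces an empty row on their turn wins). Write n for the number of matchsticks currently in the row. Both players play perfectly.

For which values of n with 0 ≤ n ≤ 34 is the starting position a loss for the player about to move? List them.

Build the W/L table. Terminal = W. A non-terminal position is W if it has a move to some L; otherwise it is L.
n=0: no move; the opponent has just taken the last matchstick and therefore loses → W
n=1: L (sole option 0(W) is W)
n=2: W (go to 1, an L position)
n=3: L (sole option 2(W) is W)
n=4: W (go to 3, an L position)
n=5: W (go to 1, an L position)
n=6: L (options 5(W), 2(W) are all W)
n=7: W (go to 6, an L position)
n=8: W (go to 1, an L position)
n=9: L (options 8(W), 5(W), 2(W) are all W)
n=10: W (go to 9, an L position)
n=11: L (options 10(W), 7(W), 4(W) are all W)
n=12: W (go to 11, an L position)
n=13: W (go to 9, an L position)
n=14: L (options 13(W), 10(W), 7(W) are all W)
n=15: W (go to 14, an L position)
n=16: W (go to 9, an L position)
n=17: L (options 16(W), 13(W), 10(W) are all W)
n=18: W (go to 17, an L position)
n=19: L (options 18(W), 15(W), 12(W) are all W)
n=20: W (go to 19, an L position)
n=21: W (go to 17, an L position)
n=22: L (options 21(W), 18(W), 15(W) are all W)
n=23: W (go to 22, an L position)
n=24: W (go to 17, an L position)
n=25: L (options 24(W), 21(W), 18(W) are all W)
n=26: W (go to 25, an L position)
n=27: L (options 26(W), 23(W), 20(W) are all W)
n=28: W (go to 27, an L position)
n=29: W (go to 25, an L position)
n=30: L (options 29(W), 26(W), 23(W) are all W)
n=31: W (go to 30, an L position)
n=32: W (go to 25, an L position)
n=33: L (options 32(W), 29(W), 26(W) are all W)
n=34: W (go to 33, an L position)
Reading off the rows marked L gives the requested list; there are 13 such values of n.

1, 3, 6, 9, 11, 14, 17, 19, 22, 25, 27, 30, 33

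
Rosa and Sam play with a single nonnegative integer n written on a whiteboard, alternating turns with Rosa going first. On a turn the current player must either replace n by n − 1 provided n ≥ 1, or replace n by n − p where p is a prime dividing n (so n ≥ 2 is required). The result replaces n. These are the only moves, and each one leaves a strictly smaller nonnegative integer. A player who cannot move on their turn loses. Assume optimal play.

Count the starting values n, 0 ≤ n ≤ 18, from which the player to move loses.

5

Positions with no move are L. A position that does have a move is losing for the player to move precisely when every available move leads to a winning position for the opponent. Fill in the labels:
n=0: no move → L
n=1: reaches L-position 0 → W
n=2: reaches L-position 0 → W
n=3: reaches L-position 0 → W
n=4: only reaches 2(W), 3(W), all W → L
n=5: reaches L-position 0 → W
n=6: reaches L-position 4 → W
n=7: reaches L-position 0 → W
n=8: only reaches 6(W), 7(W), all W → L
n=9: reaches L-position 8 → W
n=10: reaches L-position 8 → W
n=11: reaches L-position 0 → W
n=12: only reaches 9(W), 10(W), 11(W), all W → L
n=13: reaches L-position 0 → W
n=14: reaches L-position 12 → W
n=15: reaches L-position 12 → W
n=16: only reaches 14(W), 15(W), all W → L
n=17: reaches L-position 0 → W
n=18: reaches L-position 16 → W
L entries with 0 ≤ n ≤ 18: n = 0, 4, 8, 12, 16; that makes 5.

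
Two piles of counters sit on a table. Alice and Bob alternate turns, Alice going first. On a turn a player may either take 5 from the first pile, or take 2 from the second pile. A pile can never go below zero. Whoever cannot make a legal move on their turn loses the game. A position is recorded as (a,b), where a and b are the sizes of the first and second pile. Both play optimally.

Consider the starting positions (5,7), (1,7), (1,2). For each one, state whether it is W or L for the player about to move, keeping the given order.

Classify positions by backward induction: terminal positions (no move available) are L. From any other position, the mover wins iff some move reaches an L.
No move ever increases a pile, so every position that can arise here has a ≤ 5 and b ≤ 7; it is enough to label the cells with 0 ≤ a ≤ 5 and 0 ≤ b ≤ 7.
Every move lowers a or b (never raises either), so fill the grid row by row in increasing a, and left to right within a row: each cell's successors are then already labelled.
      b=0  b=1  b=2  b=3  b=4  b=5  b=6  b=7
a=0:    L    L    W    W    L    L    W    W
a=1:    L    L    W    W    L    L    W    W
a=2:    L    L    W    W    L    L    W    W
a=3:    L    L    W    W    L    L    W    W
a=4:    L    L    W    W    L    L    W    W
a=5:    W    W    L    L    W    W    L    L
Cells with no legal move (terminal, hence L): (0,0), (0,1), (1,0), (1,1), (2,0), (2,1), (3,0), (3,1), (4,0), (4,1).
The remaining L cells, each justified by listing all of its moves:
(0,4): L (sole option (0,2)(W) is W)
(0,5): L (sole option (0,3)(W) is W)
(1,4): L (sole option (1,2)(W) is W)
(1,5): L (sole option (1,3)(W) is W)
(2,4): L (sole option (2,2)(W) is W)
(2,5): L (sole option (2,3)(W) is W)
(3,4): L (sole option (3,2)(W) is W)
(3,5): L (sole option (3,3)(W) is W)
(4,4): L (sole option (4,2)(W) is W)
(4,5): L (sole option (4,3)(W) is W)
(5,2): L (options (0,2)(W), (5,0)(W) are all W)
(5,3): L (options (0,3)(W), (5,1)(W) are all W)
(5,6): L (options (0,6)(W), (5,4)(W) are all W)
(5,7): L (options (0,7)(W), (5,5)(W) are all W)
Every other cell has at least one move into one of the L cells above, so it is W.
(5,7): one of the L cells justified above, so L
(1,7): the move to (1,5) reaches an L cell, so W
(1,2): the move to (1,0) reaches an L cell, so W

(5,7): L, (1,7): W, (1,2): W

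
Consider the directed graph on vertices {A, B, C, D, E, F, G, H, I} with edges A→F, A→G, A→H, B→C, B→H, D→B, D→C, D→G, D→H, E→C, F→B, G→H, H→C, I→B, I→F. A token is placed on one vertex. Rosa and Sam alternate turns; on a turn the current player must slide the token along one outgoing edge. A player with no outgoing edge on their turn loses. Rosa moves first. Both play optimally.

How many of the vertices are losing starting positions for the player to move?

3

Positions with no move are L. A position that does have a move is losing for the player to move precisely when every available move leads to a winning position for the opponent. Fill in the labels:
Every edge goes from a vertex to one that appears earlier in the order C, H, B, G, F, A, E, D, I, so processing vertices in that order labels each vertex after all of its successors.
C: no outgoing edge → L
H: →C(L), so W
B: →C(L), so W
G: →H(W) only, which is W, so L
F: →B(W) only, which is W, so L
A: →F(L), so W
E: →C(L), so W
D: →G(L), so W
I: →F(L), so W
The L vertices are C, F, G; that is 3 in all.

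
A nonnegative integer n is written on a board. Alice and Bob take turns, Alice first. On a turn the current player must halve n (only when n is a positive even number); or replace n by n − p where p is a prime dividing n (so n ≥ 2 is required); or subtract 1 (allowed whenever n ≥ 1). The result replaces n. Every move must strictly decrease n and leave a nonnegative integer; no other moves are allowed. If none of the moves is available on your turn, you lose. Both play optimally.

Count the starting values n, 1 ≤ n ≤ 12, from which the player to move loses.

Label each position W (a win for the player to move) or L (a loss). A position with no legal move is L; any other position is W exactly when some move reaches an L, and L when every move reaches a W.
n=0: no move → L
n=1: can move to 0, which is L ⇒ W
n=2: can move to 0, which is L ⇒ W
n=3: can move to 0, which is L ⇒ W
n=4: moves to 2(W), 3(W); every one is W ⇒ L
n=5: can move to 0, which is L ⇒ W
n=6: can move to 4, which is L ⇒ W
n=7: can move to 0, which is L ⇒ W
n=8: can move to 4, which is L ⇒ W
n=9: moves to 6(W), 8(W); every one is W ⇒ L
n=10: can move to 9, which is L ⇒ W
n=11: can move to 0, which is L ⇒ W
n=12: can move to 9, which is L ⇒ W
L entries with 1 ≤ n ≤ 12 (n=0 is outside the asked range and is not counted): n = 4, 9; that makes 2.

2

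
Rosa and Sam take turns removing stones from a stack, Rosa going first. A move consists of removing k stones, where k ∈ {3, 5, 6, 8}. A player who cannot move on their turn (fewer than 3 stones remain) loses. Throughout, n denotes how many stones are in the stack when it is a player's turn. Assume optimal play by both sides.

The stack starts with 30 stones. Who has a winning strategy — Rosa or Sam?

Rosa wins.

Compute win/loss labels from the base case upward. A position with no move is L. Any other position is W if it can reach an L in one move, else L.
n=0: no move → L
n=1: no move → L
n=2: no move → L
n=3: reaches L-position 0 → W
n=4: reaches L-position 1 → W
n=5: reaches L-position 2 → W
n=6: reaches L-position 1 → W
n=7: reaches L-position 2 → W
n=8: reaches L-position 2 → W
n=9: reaches L-position 1 → W
n=10: reaches L-position 2 → W
n=11: only reaches 8(W), 6(W), 5(W), 3(W), all W → L
n=12: only reaches 9(W), 7(W), 6(W), 4(W), all W → L
n=13: only reaches 10(W), 8(W), 7(W), 5(W), all W → L
n=14: reaches L-position 11 → W
n=15: reaches L-position 12 → W
n=16: reaches L-position 13 → W
n=17: reaches L-position 12 → W
n=18: reaches L-position 13 → W
n=19: reaches L-position 13 → W
n=20: reaches L-position 12 → W
n=21: reaches L-position 13 → W
n=22: only reaches 19(W), 17(W), 16(W), 14(W), all W → L
n=23: only reaches 20(W), 18(W), 17(W), 15(W), all W → L
n=24: only reaches 21(W), 19(W), 18(W), 16(W), all W → L
n=25: reaches L-position 22 → W
n=26: reaches L-position 23 → W
n=27: reaches L-position 24 → W
n=28: reaches L-position 23 → W
n=29: reaches L-position 24 → W
n=30: reaches L-position 24 → W
From 30 Rosa can remove 6, leaving 24, reaching an L position.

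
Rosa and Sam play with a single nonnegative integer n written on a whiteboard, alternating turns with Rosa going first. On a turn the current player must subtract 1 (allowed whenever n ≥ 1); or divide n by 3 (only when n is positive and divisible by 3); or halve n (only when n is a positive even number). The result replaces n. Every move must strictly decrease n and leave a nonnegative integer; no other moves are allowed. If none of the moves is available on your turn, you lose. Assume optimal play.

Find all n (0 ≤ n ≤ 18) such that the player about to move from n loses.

Build the W/L table. Terminal = L. A non-terminal position is W if it has a move to some L; otherwise it is L.
n=0: no move → L
n=1: reaches L-position 0 → W
n=2: only reaches 1(W), which is W → L
n=3: reaches L-position 2 → W
n=4: reaches L-position 2 → W
n=5: only reaches 4(W), which is W → L
n=6: reaches L-position 2 → W
n=7: only reaches 6(W), which is W → L
n=8: reaches L-position 7 → W
n=9: only reaches 3(W), 8(W), all W → L
n=10: reaches L-position 5 → W
n=11: only reaches 10(W), which is W → L
n=12: reaches L-position 11 → W
n=13: only reaches 12(W), which is W → L
n=14: reaches L-position 7 → W
n=15: reaches L-position 5 → W
n=16: only reaches 8(W), 15(W), all W → L
n=17: reaches L-position 16 → W
n=18: reaches L-position 9 → W
Reading off the rows marked L gives the requested list; there are 8 such values of n.

0, 2, 5, 7, 9, 11, 13, 16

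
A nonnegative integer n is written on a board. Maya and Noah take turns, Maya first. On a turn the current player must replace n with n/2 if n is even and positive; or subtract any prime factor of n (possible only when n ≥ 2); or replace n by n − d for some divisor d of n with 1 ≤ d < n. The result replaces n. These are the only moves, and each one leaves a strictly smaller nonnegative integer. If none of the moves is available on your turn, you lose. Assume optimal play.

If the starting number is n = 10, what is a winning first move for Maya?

Classify positions by backward induction: terminal positions (no move available) are L. From any other position, the mover wins iff some move reaches an L.
n=0: no move → L
n=1: no move → L
n=2: reaches L-position 0 → W
n=3: reaches L-position 0 → W
n=4: only reaches 2(W), 3(W), all W → L
n=5: reaches L-position 0 → W
n=6: reaches L-position 4 → W
n=7: reaches L-position 0 → W
n=8: reaches L-position 4 → W
n=9: only reaches 6(W), 8(W), all W → L
n=10: reaches L-position 9 → W
From 10, the L positions reachable in one move are: 9.

Move to 9.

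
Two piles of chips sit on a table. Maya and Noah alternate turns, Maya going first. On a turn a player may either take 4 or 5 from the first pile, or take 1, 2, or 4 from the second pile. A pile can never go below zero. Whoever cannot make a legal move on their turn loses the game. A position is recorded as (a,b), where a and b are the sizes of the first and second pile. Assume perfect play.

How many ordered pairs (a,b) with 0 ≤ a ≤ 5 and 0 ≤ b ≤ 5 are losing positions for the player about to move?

Use the standard recursion: the mover loses at a terminal position; elsewhere, the mover wins exactly when some move hands the opponent an L position.
Every move lowers a or b (never raises either), so fill the grid row by row in increasing a, and left to right within a row: each cell's successors are then already labelled.
      b=0  b=1  b=2  b=3  b=4  b=5
a=0:    L    W    W    L    W    W
a=1:    L    W    W    L    W    W
a=2:    L    W    W    L    W    W
a=3:    L    W    W    L    W    W
a=4:    W    L    W    W    L    W
a=5:    W    L    W    W    L    W
Cells with no legal move (terminal, hence L): (0,0), (1,0), (2,0), (3,0).
The remaining L cells, each justified by listing all of its moves:
(0,3): moves to (0,2)(W), (0,1)(W); every one is W ⇒ L
(1,3): moves to (1,2)(W), (1,1)(W); every one is W ⇒ L
(2,3): moves to (2,2)(W), (2,1)(W); every one is W ⇒ L
(3,3): moves to (3,2)(W), (3,1)(W); every one is W ⇒ L
(4,1): moves to (0,1)(W), (4,0)(W); every one is W ⇒ L
(4,4): moves to (0,4)(W), (4,3)(W), (4,2)(W), (4,0)(W); every one is W ⇒ L
(5,1): moves to (1,1)(W), (0,1)(W), (5,0)(W); every one is W ⇒ L
(5,4): moves to (1,4)(W), (0,4)(W), (5,3)(W), (5,2)(W), (5,0)(W); every one is W ⇒ L
Every other cell has at least one move into one of the L cells above, so it is W.
L cells per row: a=0: 2, a=1: 2, a=2: 2, a=3: 2, a=4: 2, a=5: 2; total 12.

12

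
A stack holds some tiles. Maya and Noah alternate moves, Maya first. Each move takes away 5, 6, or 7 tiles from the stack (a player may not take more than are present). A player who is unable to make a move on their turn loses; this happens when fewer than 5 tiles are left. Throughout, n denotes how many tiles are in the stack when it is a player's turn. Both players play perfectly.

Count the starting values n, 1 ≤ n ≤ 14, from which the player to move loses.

7

Build the W/L table. Terminal = L. A non-terminal position is W if it has a move to some L; otherwise it is L.
n=0: no move → L
n=1: no move → L
n=2: no move → L
n=3: no move → L
n=4: no move → L
n=5: can move to 0, which is L ⇒ W
n=6: can move to 1, which is L ⇒ W
n=7: can move to 2, which is L ⇒ W
n=8: can move to 3, which is L ⇒ W
n=9: can move to 4, which is L ⇒ W
n=10: can move to 4, which is L ⇒ W
n=11: can move to 4, which is L ⇒ W
n=12: moves to 7(W), 6(W), 5(W); every one is W ⇒ L
n=13: moves to 8(W), 7(W), 6(W); every one is W ⇒ L
n=14: moves to 9(W), 8(W), 7(W); every one is W ⇒ L
L entries with 1 ≤ n ≤ 14 (n=0 is outside the asked range and is not counted): n = 1, 2, 3, 4, 12, 13, 14; that makes 7.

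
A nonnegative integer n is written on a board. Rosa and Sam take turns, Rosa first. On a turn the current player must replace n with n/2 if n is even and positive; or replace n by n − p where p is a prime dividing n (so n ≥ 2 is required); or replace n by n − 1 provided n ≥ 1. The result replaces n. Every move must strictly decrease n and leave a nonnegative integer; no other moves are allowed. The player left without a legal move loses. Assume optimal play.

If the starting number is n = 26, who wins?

Build the W/L table. Terminal = L. A non-terminal position is W if it has a move to some L; otherwise it is L.
n=0: no move → L
n=1: can move to 0, which is L ⇒ W
n=2: can move to 0, which is L ⇒ W
n=3: can move to 0, which is L ⇒ W
n=4: moves to 2(W), 3(W); every one is W ⇒ L
n=5: can move to 0, which is L ⇒ W
n=6: can move to 4, which is L ⇒ W
n=7: can move to 0, which is L ⇒ W
n=8: can move to 4, which is L ⇒ W
n=9: moves to 6(W), 8(W); every one is W ⇒ L
n=10: can move to 9, which is L ⇒ W
n=11: can move to 0, which is L ⇒ W
n=12: can move to 9, which is L ⇒ W
n=13: can move to 0, which is L ⇒ W
n=14: moves to 7(W), 12(W), 13(W); every one is W ⇒ L
n=15: can move to 14, which is L ⇒ W
n=16: can move to 14, which is L ⇒ W
n=17: can move to 0, which is L ⇒ W
n=18: can move to 9, which is L ⇒ W
n=19: can move to 0, which is L ⇒ W
n=20: moves to 10(W), 15(W), 18(W), 19(W); every one is W ⇒ L
n=21: can move to 14, which is L ⇒ W
n=22: can move to 20, which is L ⇒ W
n=23: can move to 0, which is L ⇒ W
n=24: moves to 12(W), 21(W), 22(W), 23(W); every one is W ⇒ L
n=25: can move to 20, which is L ⇒ W
n=26: can move to 24, which is L ⇒ W
From 26 Rosa can move to 24, reaching an L position.

Rosa wins.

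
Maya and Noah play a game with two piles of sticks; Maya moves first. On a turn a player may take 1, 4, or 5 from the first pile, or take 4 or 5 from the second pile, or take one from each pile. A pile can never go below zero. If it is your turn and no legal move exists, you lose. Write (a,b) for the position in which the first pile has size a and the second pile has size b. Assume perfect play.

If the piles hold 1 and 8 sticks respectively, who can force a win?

Noah wins.

Classify positions by backward induction: terminal positions (no move available) are L. From any other position, the mover wins iff some move reaches an L.
No move ever increases a pile, so every position that can arise here has a ≤ 1 and b ≤ 8; it is enough to label the cells with 0 ≤ a ≤ 1 and 0 ≤ b ≤ 8.
Every move lowers a or b (never raises either), so fill the grid row by row in increasing a, and left to right within a row: each cell's successors are then already labelled.
      b=0  b=1  b=2  b=3  b=4  b=5  b=6  b=7  b=8
a=0:    L    L    L    L    W    W    W    W    W
a=1:    W    W    W    W    W    L    L    L    L
Cells with no legal move (terminal, hence L): (0,0), (0,1), (0,2), (0,3).
The remaining L cells, each justified by listing all of its moves:
(1,5): moves to (0,5)(W), (1,1)(W), (1,0)(W), (0,4)(W); every one is W ⇒ L
(1,6): moves to (0,6)(W), (1,2)(W), (1,1)(W), (0,5)(W); every one is W ⇒ L
(1,7): moves to (0,7)(W), (1,3)(W), (1,2)(W), (0,6)(W); every one is W ⇒ L
(1,8): moves to (0,8)(W), (1,4)(W), (1,3)(W), (0,7)(W); every one is W ⇒ L
Every other cell has at least one move into one of the L cells above, so it is W.
Every move from (1,8) reaches a W position, so the mover loses.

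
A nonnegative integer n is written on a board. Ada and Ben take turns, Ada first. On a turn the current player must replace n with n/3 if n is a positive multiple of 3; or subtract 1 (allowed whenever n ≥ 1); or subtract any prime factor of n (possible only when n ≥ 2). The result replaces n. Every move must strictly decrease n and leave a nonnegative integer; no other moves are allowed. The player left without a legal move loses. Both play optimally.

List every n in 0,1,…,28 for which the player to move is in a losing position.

0, 4, 8, 14, 18, 22, 25, 27

Label each position W (a win for the player to move) or L (a loss). A position with no legal move is L; any other position is W exactly when some move reaches an L, and L when every move reaches a W.
n=0: no move → L
n=1: W (go to 0, an L position)
n=2: W (go to 0, an L position)
n=3: W (go to 0, an L position)
n=4: L (options 2(W), 3(W) are all W)
n=5: W (go to 0, an L position)
n=6: W (go to 4, an L position)
n=7: W (go to 0, an L position)
n=8: L (options 6(W), 7(W) are all W)
n=9: W (go to 8, an L position)
n=10: W (go to 8, an L position)
n=11: W (go to 0, an L position)
n=12: W (go to 4, an L position)
n=13: W (go to 0, an L position)
n=14: L (options 7(W), 12(W), 13(W) are all W)
n=15: W (go to 14, an L position)
n=16: W (go to 14, an L position)
n=17: W (go to 0, an L position)
n=18: L (options 6(W), 15(W), 16(W), 17(W) are all W)
n=19: W (go to 0, an L position)
n=20: W (go to 18, an L position)
n=21: W (go to 14, an L position)
n=22: L (options 11(W), 20(W), 21(W) are all W)
n=23: W (go to 0, an L position)
n=24: W (go to 8, an L position)
n=25: L (options 20(W), 24(W) are all W)
n=26: W (go to 25, an L position)
n=27: L (options 9(W), 24(W), 26(W) are all W)
n=28: W (go to 27, an L position)
The losing starting values of n are exactly the entries labelled L in this table (8 of them).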